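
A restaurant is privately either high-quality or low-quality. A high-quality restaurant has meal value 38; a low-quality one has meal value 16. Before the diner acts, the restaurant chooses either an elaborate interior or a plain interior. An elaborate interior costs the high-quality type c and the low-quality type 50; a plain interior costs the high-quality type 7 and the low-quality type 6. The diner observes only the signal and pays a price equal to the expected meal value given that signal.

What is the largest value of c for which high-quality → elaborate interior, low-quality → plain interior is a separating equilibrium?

Under separation: elaborate interior → high-quality (pays 38); plain interior → low-quality (pays 16).
Low-quality: 16 − 6 = 10 ≥ 38 − 50 = -12. Holds regardless of c. ✓
High-quality: 38 − c ≥ 16 − 7, so c ≤ 38 − 9 = 29.

29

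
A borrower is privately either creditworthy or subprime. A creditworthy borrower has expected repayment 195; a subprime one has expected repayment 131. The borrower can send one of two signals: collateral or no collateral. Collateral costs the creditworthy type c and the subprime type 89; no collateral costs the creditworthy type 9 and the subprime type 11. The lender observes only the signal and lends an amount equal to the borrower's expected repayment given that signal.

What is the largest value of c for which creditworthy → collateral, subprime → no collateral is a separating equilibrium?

Under separation: collateral → creditworthy (pays 195); no collateral → subprime (pays 131).
Subprime: 131 − 11 = 120 ≥ 195 − 89 = 106. Holds regardless of c. ✓
Creditworthy: 195 − c ≥ 131 − 9, so c ≤ 195 − 122 = 73.

73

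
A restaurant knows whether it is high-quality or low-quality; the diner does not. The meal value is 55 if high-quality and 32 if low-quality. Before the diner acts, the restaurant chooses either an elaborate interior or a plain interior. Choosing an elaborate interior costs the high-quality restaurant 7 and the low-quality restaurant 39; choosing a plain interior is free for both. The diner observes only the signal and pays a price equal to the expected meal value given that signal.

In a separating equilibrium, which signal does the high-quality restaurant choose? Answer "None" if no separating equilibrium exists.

Try high-quality → elaborate interior, low-quality → plain interior:
  If types separate, elaborate interior earns payment 55 and plain interior earns 32.
  High-quality: elaborate interior gives 55 − 7 = 48; plain interior gives 32 − 0 = 32. No deviation. ✓
  Low-quality: plain interior gives 32 − 0 = 32; elaborate interior gives 55 − 39 = 16. No deviation. ✓
Both hold — the high-quality type sends elaborate interior.

elaborate interior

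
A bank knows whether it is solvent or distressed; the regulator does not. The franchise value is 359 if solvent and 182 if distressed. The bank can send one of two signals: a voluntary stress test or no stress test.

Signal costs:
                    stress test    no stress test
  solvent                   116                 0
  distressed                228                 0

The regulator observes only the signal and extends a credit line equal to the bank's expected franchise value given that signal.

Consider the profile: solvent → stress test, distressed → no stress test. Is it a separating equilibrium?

Yes

If types separate, stress test earns payment 359 and no stress test earns 182.
Solvent: stress test gives 359 − 116 = 243; no stress test gives 182 − 0 = 182. No deviation. ✓
Distressed: no stress test gives 182 − 0 = 182; stress test gives 359 − 228 = 131. No deviation. ✓
Neither type gains from mimicking the other.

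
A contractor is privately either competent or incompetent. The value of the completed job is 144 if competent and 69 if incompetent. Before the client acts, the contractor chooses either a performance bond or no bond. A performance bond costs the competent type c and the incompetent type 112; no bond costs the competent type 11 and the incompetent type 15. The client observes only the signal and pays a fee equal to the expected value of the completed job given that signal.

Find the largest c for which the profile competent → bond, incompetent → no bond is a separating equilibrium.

Under separation: bond → competent (pays 144); no bond → incompetent (pays 69).
Incompetent: 69 − 15 = 54 ≥ 144 − 112 = 32. Holds regardless of c. ✓
Competent: 144 − c ≥ 69 − 11, so c ≤ 144 − 58 = 86.

86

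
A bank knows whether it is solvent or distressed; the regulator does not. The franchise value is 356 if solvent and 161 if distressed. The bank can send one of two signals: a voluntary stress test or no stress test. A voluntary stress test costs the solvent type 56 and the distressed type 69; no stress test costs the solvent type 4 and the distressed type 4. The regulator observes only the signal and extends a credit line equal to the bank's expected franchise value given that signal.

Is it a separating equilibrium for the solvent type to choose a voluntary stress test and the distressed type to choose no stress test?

No

Under separation the regulator infers type exactly: stress test → solvent (pays 356), no stress test → distressed (pays 161).
Solvent: stress test gives 356 − 56 = 300; no stress test gives 161 − 4 = 157. No deviation. ✓
Distressed: no stress test gives 161 − 4 = 157; stress test gives 356 − 69 = 287. Would deviate. ✗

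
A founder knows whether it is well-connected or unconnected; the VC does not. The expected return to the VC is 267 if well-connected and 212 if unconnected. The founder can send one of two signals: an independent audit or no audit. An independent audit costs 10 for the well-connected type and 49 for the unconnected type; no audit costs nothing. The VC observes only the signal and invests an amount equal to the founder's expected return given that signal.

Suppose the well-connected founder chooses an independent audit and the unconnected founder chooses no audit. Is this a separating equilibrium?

No

If types separate, audit earns payment 267 and no audit earns 212.
Well-connected: audit gives 267 − 10 = 257; no audit gives 212 − 0 = 212. No deviation. ✓
Unconnected: no audit gives 212 − 0 = 212; audit gives 267 − 49 = 218. Would deviate. ✗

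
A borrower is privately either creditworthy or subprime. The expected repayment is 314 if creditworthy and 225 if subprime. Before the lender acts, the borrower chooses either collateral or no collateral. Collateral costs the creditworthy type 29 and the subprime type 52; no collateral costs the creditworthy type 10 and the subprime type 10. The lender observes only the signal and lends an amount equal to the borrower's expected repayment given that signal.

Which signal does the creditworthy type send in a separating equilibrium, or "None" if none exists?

None

Try creditworthy → collateral, subprime → no collateral:
  Under separation the lender infers type exactly: collateral → creditworthy (pays 314), no collateral → subprime (pays 225).
  Creditworthy: collateral gives 314 − 29 = 285; no collateral gives 225 − 10 = 215. No deviation. ✓
  Subprime: no collateral gives 225 − 10 = 215; collateral gives 314 − 52 = 262. Would deviate. ✗
Try creditworthy → no collateral, subprime → collateral:
  Under separation the lender infers type exactly: no collateral → creditworthy (pays 314), collateral → subprime (pays 225).
  Creditworthy: no collateral gives 314 − 10 = 304; collateral gives 225 − 29 = 196. No deviation. ✓
  Subprime: collateral gives 225 − 52 = 173; no collateral gives 314 − 10 = 304. Would deviate. ✗
Neither assignment is incentive-compatible.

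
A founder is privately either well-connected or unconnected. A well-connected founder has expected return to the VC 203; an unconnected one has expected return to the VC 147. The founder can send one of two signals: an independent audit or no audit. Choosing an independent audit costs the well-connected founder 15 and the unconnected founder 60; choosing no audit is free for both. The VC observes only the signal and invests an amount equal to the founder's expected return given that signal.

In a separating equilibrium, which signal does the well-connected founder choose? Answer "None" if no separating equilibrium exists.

Try well-connected → audit, unconnected → no audit:
  If types separate, audit earns payment 203 and no audit earns 147.
  Well-connected: audit gives 203 − 15 = 188; no audit gives 147 − 0 = 147. No deviation. ✓
  Unconnected: no audit gives 147 − 0 = 147; audit gives 203 − 60 = 143. No deviation. ✓
Both hold — the well-connected type sends audit.

audit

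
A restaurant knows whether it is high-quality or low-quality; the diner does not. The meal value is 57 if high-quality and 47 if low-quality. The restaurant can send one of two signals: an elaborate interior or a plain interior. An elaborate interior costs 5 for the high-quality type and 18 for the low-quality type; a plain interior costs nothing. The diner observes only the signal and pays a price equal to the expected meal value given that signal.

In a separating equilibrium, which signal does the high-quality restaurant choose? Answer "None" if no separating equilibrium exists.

elaborate interior

Try high-quality → elaborate interior, low-quality → plain interior:
  Under separation the diner infers type exactly: elaborate interior → high-quality (pays 57), plain interior → low-quality (pays 47).
  High-quality: elaborate interior gives 57 − 5 = 52; plain interior gives 47 − 0 = 47. No deviation. ✓
  Low-quality: plain interior gives 47 − 0 = 47; elaborate interior gives 57 − 18 = 39. No deviation. ✓
Both hold — the high-quality type sends elaborate interior.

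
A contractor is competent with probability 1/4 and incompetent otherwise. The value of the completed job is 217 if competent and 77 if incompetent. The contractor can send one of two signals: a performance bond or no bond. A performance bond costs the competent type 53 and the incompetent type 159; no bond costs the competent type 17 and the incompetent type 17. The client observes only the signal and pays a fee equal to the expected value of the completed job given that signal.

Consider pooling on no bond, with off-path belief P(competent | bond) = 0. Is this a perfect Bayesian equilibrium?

Yes

At the pooled signal (no bond) the client holds the prior 1/4 and pays 1/4·217 + 3/4·77 = 112. Off-path (bond) belief 0 gives 0·217 + 1·77 = 77.
Competent: no bond gives 112 − 17 = 95; bond gives 77 − 53 = 24. Stays. ✓
Incompetent: no bond gives 112 − 17 = 95; bond gives 77 − 159 = -82. Stays. ✓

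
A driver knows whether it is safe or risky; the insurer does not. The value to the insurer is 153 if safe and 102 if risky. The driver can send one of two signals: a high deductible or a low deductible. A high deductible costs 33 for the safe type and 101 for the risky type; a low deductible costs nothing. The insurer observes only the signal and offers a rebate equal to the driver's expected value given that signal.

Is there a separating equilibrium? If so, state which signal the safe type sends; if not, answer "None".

Try safe → high deductible, risky → low deductible:
  If types separate, high deductible earns payment 153 and low deductible earns 102.
  Safe: high deductible gives 153 − 33 = 120; low deductible gives 102 − 0 = 102. No deviation. ✓
  Risky: low deductible gives 102 − 0 = 102; high deductible gives 153 − 101 = 52. No deviation. ✓
Both hold — the safe type sends high deductible.

high deductible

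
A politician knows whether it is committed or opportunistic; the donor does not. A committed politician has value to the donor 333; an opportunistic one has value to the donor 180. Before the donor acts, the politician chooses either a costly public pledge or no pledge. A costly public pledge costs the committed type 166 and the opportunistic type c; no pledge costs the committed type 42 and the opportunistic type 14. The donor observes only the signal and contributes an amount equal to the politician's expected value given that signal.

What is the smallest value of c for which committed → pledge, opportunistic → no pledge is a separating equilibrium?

167

Under separation: pledge → committed (pays 333); no pledge → opportunistic (pays 180).
Committed: 333 − 166 = 167 ≥ 180 − 42 = 138. Holds regardless of c. ✓
Opportunistic: 180 − 14 ≥ 333 − c, so c ≥ 333 − 166 = 167.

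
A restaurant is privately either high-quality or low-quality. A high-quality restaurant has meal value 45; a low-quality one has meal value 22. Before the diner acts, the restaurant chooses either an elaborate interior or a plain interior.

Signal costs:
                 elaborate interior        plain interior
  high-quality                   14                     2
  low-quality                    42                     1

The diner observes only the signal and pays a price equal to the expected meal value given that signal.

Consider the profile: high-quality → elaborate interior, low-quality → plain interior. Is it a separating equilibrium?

If types separate, elaborate interior earns payment 45 and plain interior earns 22.
High-quality: elaborate interior gives 45 − 14 = 31; plain interior gives 22 − 2 = 20. No deviation. ✓
Low-quality: plain interior gives 22 − 1 = 21; elaborate interior gives 45 − 42 = 3. No deviation. ✓
Both incentive constraints hold.

Yes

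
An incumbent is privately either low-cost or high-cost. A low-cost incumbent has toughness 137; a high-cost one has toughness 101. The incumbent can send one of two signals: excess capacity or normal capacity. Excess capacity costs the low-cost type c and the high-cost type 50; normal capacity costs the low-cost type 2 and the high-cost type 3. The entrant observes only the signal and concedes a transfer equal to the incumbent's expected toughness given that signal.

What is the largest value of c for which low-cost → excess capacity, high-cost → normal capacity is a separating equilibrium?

38

Under separation: excess capacity → low-cost (pays 137); normal capacity → high-cost (pays 101).
High-cost: 101 − 3 = 98 ≥ 137 − 50 = 87. Holds regardless of c. ✓
Low-cost: 137 − c ≥ 101 − 2, so c ≤ 137 − 99 = 38.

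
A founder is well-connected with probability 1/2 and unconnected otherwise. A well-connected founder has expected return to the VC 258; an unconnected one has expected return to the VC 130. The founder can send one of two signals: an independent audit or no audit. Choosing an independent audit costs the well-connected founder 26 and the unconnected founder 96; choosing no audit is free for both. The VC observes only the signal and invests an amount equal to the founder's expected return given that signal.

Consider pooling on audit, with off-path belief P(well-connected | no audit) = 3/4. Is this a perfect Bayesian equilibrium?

At the pooled signal (audit) the VC holds the prior 1/2 and pays 1/2·258 + 1/2·130 = 194. Off-path (no audit) belief 3/4 gives 3/4·258 + 1/4·130 = 226.
Well-connected: audit gives 194 − 26 = 168; no audit gives 226 − 0 = 226. Deviates. ✗
Unconnected: audit gives 194 − 96 = 98; no audit gives 226 − 0 = 226. Deviates. ✗

No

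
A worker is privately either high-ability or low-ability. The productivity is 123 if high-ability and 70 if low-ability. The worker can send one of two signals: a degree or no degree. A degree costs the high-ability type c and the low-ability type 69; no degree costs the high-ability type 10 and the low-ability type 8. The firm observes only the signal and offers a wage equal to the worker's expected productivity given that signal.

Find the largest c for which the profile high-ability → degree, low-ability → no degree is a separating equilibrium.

63

Under separation: degree → high-ability (pays 123); no degree → low-ability (pays 70).
Low-ability: 70 − 8 = 62 ≥ 123 − 69 = 54. Holds regardless of c. ✓
High-ability: 123 − c ≥ 70 − 10, so c ≤ 123 − 60 = 63.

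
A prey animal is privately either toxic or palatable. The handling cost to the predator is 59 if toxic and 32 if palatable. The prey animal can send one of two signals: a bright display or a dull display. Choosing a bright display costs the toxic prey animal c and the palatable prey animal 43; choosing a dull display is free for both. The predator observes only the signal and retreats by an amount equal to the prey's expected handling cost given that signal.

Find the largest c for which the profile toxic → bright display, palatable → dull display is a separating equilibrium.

27

Under separation: bright display → toxic (pays 59); dull display → palatable (pays 32).
Palatable: 32 − 0 = 32 ≥ 59 − 43 = 16. Holds regardless of c. ✓
Toxic: 59 − c ≥ 32 − 0, so c ≤ 59 − 32 = 27.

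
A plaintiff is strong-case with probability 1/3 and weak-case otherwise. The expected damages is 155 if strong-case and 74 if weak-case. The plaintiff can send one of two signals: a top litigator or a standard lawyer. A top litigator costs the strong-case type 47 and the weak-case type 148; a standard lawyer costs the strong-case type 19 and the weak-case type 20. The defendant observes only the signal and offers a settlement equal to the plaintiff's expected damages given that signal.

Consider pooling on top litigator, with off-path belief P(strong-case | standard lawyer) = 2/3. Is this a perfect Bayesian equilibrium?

No

At the pooled signal (top litigator) the defendant holds the prior 1/3 and pays 1/3·155 + 2/3·74 = 101. Off-path (standard lawyer) belief 2/3 gives 2/3·155 + 1/3·74 = 128.
Strong-case: top litigator gives 101 − 47 = 54; standard lawyer gives 128 − 19 = 109. Deviates. ✗
Weak-case: top litigator gives 101 − 148 = -47; standard lawyer gives 128 − 20 = 108. Deviates. ✗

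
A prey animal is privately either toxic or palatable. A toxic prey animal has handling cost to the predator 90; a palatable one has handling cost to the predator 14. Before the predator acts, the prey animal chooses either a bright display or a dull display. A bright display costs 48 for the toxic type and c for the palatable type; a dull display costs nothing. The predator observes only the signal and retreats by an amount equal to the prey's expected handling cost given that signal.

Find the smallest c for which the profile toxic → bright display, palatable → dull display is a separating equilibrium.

76

Under separation: bright display → toxic (pays 90); dull display → palatable (pays 14).
Toxic: 90 − 48 = 42 ≥ 14 − 0 = 14. Holds regardless of c. ✓
Palatable: 14 − 0 ≥ 90 − c, so c ≥ 90 − 14 = 76.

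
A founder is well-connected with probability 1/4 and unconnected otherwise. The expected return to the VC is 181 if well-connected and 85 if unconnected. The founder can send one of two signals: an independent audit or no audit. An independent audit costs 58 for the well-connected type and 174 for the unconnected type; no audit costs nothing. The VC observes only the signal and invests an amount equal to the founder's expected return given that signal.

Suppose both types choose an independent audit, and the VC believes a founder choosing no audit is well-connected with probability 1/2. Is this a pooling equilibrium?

No

At the pooled signal (audit) the VC holds the prior 1/4 and pays 1/4·181 + 3/4·85 = 109. Off-path (no audit) belief 1/2 gives 1/2·181 + 1/2·85 = 133.
Well-connected: audit gives 109 − 58 = 51; no audit gives 133 − 0 = 133. Deviates. ✗
Unconnected: audit gives 109 − 174 = -65; no audit gives 133 − 0 = 133. Deviates. ✗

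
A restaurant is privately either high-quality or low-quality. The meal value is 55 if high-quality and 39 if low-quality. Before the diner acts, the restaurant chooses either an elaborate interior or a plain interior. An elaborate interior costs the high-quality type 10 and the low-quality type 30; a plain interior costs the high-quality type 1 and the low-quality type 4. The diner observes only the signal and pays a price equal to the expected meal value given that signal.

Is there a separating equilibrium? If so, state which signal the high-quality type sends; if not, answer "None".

Try high-quality → elaborate interior, low-quality → plain interior:
  Under separation the diner infers type exactly: elaborate interior → high-quality (pays 55), plain interior → low-quality (pays 39).
  High-quality: elaborate interior gives 55 − 10 = 45; plain interior gives 39 − 1 = 38. No deviation. ✓
  Low-quality: plain interior gives 39 − 4 = 35; elaborate interior gives 55 − 30 = 25. No deviation. ✓
Both hold — the high-quality type sends elaborate interior.

elaborate interior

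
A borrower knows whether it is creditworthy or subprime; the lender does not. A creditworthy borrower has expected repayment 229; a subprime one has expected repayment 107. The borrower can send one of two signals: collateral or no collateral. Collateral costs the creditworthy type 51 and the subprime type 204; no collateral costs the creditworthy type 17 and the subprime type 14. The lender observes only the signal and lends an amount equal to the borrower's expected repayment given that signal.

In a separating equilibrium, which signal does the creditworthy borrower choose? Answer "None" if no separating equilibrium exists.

Try creditworthy → collateral, subprime → no collateral:
  If types separate, collateral earns payment 229 and no collateral earns 107.
  Creditworthy: collateral gives 229 − 51 = 178; no collateral gives 107 − 17 = 90. No deviation. ✓
  Subprime: no collateral gives 107 − 14 = 93; collateral gives 229 − 204 = 25. No deviation. ✓
Both hold — the creditworthy type sends collateral.

collateral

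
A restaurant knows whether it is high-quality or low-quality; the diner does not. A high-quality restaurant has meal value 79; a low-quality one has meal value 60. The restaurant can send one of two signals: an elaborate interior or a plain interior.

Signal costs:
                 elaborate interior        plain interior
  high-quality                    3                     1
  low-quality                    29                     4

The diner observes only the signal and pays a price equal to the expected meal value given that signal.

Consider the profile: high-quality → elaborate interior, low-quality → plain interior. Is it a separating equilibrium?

Under separation the diner infers type exactly: elaborate interior → high-quality (pays 79), plain interior → low-quality (pays 60).
High-quality: elaborate interior gives 79 − 3 = 76; plain interior gives 60 − 1 = 59. No deviation. ✓
Low-quality: plain interior gives 60 − 4 = 56; elaborate interior gives 79 − 29 = 50. No deviation. ✓
Both incentive constraints hold.

Yes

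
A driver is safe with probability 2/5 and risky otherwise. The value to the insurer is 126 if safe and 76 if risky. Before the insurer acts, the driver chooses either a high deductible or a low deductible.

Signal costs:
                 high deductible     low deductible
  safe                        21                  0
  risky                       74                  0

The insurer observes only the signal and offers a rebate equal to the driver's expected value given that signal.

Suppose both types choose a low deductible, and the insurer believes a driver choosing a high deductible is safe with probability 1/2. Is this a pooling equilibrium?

At the pooled signal (low deductible) the insurer holds the prior 2/5 and pays 2/5·126 + 3/5·76 = 96. Off-path (high deductible) belief 1/2 gives 1/2·126 + 1/2·76 = 101.
Safe: low deductible gives 96 − 0 = 96; high deductible gives 101 − 21 = 80. Stays. ✓
Risky: low deductible gives 96 − 0 = 96; high deductible gives 101 − 74 = 27. Stays. ✓

Yes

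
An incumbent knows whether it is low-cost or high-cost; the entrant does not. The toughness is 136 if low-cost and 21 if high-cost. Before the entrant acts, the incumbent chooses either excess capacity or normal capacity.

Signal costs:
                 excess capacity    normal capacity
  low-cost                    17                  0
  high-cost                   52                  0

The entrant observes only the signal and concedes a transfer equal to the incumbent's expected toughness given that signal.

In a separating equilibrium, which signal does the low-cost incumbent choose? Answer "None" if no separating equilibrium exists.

Try low-cost → excess capacity, high-cost → normal capacity:
  Under separation the entrant infers type exactly: excess capacity → low-cost (pays 136), normal capacity → high-cost (pays 21).
  Low-cost: excess capacity gives 136 − 17 = 119; normal capacity gives 21 − 0 = 21. No deviation. ✓
  High-cost: normal capacity gives 21 − 0 = 21; excess capacity gives 136 − 52 = 84. Would deviate. ✗
Try low-cost → normal capacity, high-cost → excess capacity:
  Under separation the entrant infers type exactly: normal capacity → low-cost (pays 136), excess capacity → high-cost (pays 21).
  Low-cost: normal capacity gives 136 − 0 = 136; excess capacity gives 21 − 17 = 4. No deviation. ✓
  High-cost: excess capacity gives 21 − 52 = -31; normal capacity gives 136 − 0 = 136. Would deviate. ✗
Neither assignment is incentive-compatible.

None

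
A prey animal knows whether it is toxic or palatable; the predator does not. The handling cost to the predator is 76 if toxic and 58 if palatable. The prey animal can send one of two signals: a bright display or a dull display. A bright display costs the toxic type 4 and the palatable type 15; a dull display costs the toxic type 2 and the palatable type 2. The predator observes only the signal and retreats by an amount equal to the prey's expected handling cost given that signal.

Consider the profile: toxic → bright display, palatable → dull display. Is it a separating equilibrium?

If types separate, bright display earns payment 76 and dull display earns 58.
Toxic: bright display gives 76 − 4 = 72; dull display gives 58 − 2 = 56. No deviation. ✓
Palatable: dull display gives 58 − 2 = 56; bright display gives 76 − 15 = 61. Would deviate. ✗

No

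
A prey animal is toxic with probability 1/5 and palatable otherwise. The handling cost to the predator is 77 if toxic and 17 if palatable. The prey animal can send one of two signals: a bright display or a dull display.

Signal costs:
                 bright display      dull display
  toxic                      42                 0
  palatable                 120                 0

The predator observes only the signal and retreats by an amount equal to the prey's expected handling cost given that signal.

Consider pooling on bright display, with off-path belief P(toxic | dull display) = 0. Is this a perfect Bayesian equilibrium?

On the equilibrium path (bright display) the predator holds the prior 1/5 and pays 1/5·77 + 4/5·17 = 29. Off-path (dull display) belief 0 gives 0·77 + 1·17 = 17.
Toxic: bright display gives 29 − 42 = -13; dull display gives 17 − 0 = 17. Deviates. ✗
Palatable: bright display gives 29 − 120 = -91; dull display gives 17 − 0 = 17. Deviates. ✗

No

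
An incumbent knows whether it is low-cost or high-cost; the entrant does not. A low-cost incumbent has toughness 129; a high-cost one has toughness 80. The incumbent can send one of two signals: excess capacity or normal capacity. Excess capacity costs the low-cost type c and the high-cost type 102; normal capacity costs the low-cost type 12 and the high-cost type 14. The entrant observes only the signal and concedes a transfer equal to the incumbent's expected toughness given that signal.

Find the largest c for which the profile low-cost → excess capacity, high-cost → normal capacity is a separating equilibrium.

Under separation: excess capacity → low-cost (pays 129); normal capacity → high-cost (pays 80).
High-cost: 80 − 14 = 66 ≥ 129 − 102 = 27. Holds regardless of c. ✓
Low-cost: 129 − c ≥ 80 − 12, so c ≤ 129 − 68 = 61.

61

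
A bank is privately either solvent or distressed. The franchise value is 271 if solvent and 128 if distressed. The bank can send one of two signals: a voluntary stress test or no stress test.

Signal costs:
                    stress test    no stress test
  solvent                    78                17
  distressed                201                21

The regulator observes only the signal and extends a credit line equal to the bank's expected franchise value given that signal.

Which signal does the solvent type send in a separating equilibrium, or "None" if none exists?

Try solvent → stress test, distressed → no stress test:
  If types separate, stress test earns payment 271 and no stress test earns 128.
  Solvent: stress test gives 271 − 78 = 193; no stress test gives 128 − 17 = 111. No deviation. ✓
  Distressed: no stress test gives 128 − 21 = 107; stress test gives 271 − 201 = 70. No deviation. ✓
Both hold — the solvent type sends stress test.

stress test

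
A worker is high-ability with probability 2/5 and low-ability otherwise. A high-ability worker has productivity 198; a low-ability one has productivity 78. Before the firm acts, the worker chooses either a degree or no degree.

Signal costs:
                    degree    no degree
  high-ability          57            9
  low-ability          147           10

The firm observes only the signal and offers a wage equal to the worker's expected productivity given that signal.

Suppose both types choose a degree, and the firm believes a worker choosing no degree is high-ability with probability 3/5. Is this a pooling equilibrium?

On the equilibrium path (degree) the firm holds the prior 2/5 and pays 2/5·198 + 3/5·78 = 126. Off-path (no degree) belief 3/5 gives 3/5·198 + 2/5·78 = 150.
High-ability: degree gives 126 − 57 = 69; no degree gives 150 − 9 = 141. Deviates. ✗
Low-ability: degree gives 126 − 147 = -21; no degree gives 150 − 10 = 140. Deviates. ✗

No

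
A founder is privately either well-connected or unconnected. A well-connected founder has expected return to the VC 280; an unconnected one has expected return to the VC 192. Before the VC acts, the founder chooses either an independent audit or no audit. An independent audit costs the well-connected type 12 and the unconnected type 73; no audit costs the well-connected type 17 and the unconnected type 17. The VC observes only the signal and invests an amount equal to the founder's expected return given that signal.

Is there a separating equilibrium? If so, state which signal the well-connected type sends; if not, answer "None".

Try well-connected → audit, unconnected → no audit:
  Under separation the VC infers type exactly: audit → well-connected (pays 280), no audit → unconnected (pays 192).
  Well-connected: audit gives 280 − 12 = 268; no audit gives 192 − 17 = 175. No deviation. ✓
  Unconnected: no audit gives 192 − 17 = 175; audit gives 280 − 73 = 207. Would deviate. ✗
Try well-connected → no audit, unconnected → audit:
  Under separation the VC infers type exactly: no audit → well-connected (pays 280), audit → unconnected (pays 192).
  Well-connected: no audit gives 280 − 17 = 263; audit gives 192 − 12 = 180. No deviation. ✓
  Unconnected: audit gives 192 − 73 = 119; no audit gives 280 − 17 = 263. Would deviate. ✗
Neither assignment is incentive-compatible.

None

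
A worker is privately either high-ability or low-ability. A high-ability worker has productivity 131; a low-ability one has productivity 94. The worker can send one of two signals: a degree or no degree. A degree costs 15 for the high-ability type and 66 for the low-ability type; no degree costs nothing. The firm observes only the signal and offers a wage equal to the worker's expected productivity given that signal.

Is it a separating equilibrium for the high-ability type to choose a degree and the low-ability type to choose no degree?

If types separate, degree earns payment 131 and no degree earns 94.
High-ability: degree gives 131 − 15 = 116; no degree gives 94 − 0 = 94. No deviation. ✓
Low-ability: no degree gives 94 − 0 = 94; degree gives 131 − 66 = 65. No deviation. ✓
Both incentive constraints hold.

Yes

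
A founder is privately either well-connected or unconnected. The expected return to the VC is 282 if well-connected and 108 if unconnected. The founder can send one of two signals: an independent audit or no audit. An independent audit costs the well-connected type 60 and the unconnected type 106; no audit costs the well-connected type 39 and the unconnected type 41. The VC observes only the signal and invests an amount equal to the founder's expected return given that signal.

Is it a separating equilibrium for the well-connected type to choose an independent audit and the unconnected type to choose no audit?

Under separation the VC infers type exactly: audit → well-connected (pays 282), no audit → unconnected (pays 108).
Well-connected: audit gives 282 − 60 = 222; no audit gives 108 − 39 = 69. No deviation. ✓
Unconnected: no audit gives 108 − 41 = 67; audit gives 282 − 106 = 176. Would deviate. ✗

No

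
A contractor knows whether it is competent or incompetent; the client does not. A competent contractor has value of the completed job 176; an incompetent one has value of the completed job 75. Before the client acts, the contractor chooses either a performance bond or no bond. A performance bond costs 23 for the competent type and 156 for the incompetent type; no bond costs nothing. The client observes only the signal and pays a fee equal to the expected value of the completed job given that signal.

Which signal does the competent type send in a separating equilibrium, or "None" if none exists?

Try competent → bond, incompetent → no bond:
  If types separate, bond earns payment 176 and no bond earns 75.
  Competent: bond gives 176 − 23 = 153; no bond gives 75 − 0 = 75. No deviation. ✓
  Incompetent: no bond gives 75 − 0 = 75; bond gives 176 − 156 = 20. No deviation. ✓
Both hold — the competent type sends bond.

bond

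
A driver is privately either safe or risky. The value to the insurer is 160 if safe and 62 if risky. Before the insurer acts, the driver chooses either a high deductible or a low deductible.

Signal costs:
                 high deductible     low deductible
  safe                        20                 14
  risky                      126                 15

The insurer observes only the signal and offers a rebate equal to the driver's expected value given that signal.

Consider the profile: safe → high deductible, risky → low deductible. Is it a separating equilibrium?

Under separation the insurer infers type exactly: high deductible → safe (pays 160), low deductible → risky (pays 62).
Safe: high deductible gives 160 − 20 = 140; low deductible gives 62 − 14 = 48. No deviation. ✓
Risky: low deductible gives 62 − 15 = 47; high deductible gives 160 − 126 = 34. No deviation. ✓
Neither type gains from mimicking the other.

Yes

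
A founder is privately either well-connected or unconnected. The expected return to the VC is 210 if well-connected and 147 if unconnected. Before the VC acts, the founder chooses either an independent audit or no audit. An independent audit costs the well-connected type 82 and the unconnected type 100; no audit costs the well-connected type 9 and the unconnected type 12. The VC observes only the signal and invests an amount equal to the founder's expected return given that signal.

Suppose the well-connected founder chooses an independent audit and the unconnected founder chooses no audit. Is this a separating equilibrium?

No

Under separation the VC infers type exactly: audit → well-connected (pays 210), no audit → unconnected (pays 147).
Well-connected: audit gives 210 − 82 = 128; no audit gives 147 − 9 = 138. Would deviate. ✗
Unconnected: no audit gives 147 − 12 = 135; audit gives 210 − 100 = 110. No deviation. ✓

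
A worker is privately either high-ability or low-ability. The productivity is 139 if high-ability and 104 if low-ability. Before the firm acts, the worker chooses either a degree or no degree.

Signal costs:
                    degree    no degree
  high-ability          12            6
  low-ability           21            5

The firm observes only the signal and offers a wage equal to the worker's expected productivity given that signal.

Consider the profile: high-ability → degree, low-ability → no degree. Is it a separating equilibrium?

If types separate, degree earns payment 139 and no degree earns 104.
High-ability: degree gives 139 − 12 = 127; no degree gives 104 − 6 = 98. No deviation. ✓
Low-ability: no degree gives 104 − 5 = 99; degree gives 139 − 21 = 118. Would deviate. ✗

No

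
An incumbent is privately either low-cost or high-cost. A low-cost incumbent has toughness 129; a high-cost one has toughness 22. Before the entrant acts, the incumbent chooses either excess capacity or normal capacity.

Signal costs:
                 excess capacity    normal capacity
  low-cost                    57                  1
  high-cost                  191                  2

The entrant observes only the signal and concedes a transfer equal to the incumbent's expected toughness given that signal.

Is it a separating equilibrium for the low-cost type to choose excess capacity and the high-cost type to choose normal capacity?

Yes

Under separation the entrant infers type exactly: excess capacity → low-cost (pays 129), normal capacity → high-cost (pays 22).
Low-cost: excess capacity gives 129 − 57 = 72; normal capacity gives 22 − 1 = 21. No deviation. ✓
High-cost: normal capacity gives 22 − 2 = 20; excess capacity gives 129 − 191 = -62. No deviation. ✓
Both incentive constraints hold.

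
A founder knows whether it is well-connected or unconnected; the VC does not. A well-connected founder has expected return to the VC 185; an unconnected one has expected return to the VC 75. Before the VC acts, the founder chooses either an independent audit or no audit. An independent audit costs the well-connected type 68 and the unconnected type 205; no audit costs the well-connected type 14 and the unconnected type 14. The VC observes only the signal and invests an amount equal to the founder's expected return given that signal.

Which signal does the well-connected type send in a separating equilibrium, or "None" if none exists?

audit

Try well-connected → audit, unconnected → no audit:
  If types separate, audit earns payment 185 and no audit earns 75.
  Well-connected: audit gives 185 − 68 = 117; no audit gives 75 − 14 = 61. No deviation. ✓
  Unconnected: no audit gives 75 − 14 = 61; audit gives 185 − 205 = -20. No deviation. ✓
Both hold — the well-connected type sends audit.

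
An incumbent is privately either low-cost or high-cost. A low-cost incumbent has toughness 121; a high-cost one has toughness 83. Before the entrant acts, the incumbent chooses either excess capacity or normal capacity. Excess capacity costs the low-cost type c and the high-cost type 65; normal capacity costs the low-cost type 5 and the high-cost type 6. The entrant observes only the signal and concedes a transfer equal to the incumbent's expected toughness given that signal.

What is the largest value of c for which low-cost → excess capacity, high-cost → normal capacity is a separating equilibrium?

Under separation: excess capacity → low-cost (pays 121); normal capacity → high-cost (pays 83).
High-cost: 83 − 6 = 77 ≥ 121 − 65 = 56. Holds regardless of c. ✓
Low-cost: 121 − c ≥ 83 − 5, so c ≤ 121 − 78 = 43.

43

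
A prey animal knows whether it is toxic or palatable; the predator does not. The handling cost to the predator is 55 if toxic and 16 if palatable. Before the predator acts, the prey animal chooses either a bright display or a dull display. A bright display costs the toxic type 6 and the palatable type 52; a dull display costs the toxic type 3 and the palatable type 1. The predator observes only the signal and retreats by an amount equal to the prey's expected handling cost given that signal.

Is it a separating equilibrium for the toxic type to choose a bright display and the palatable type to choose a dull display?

Under separation the predator infers type exactly: bright display → toxic (pays 55), dull display → palatable (pays 16).
Toxic: bright display gives 55 − 6 = 49; dull display gives 16 − 3 = 13. No deviation. ✓
Palatable: dull display gives 16 − 1 = 15; bright display gives 55 − 52 = 3. No deviation. ✓
Both incentive constraints hold.

Yes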